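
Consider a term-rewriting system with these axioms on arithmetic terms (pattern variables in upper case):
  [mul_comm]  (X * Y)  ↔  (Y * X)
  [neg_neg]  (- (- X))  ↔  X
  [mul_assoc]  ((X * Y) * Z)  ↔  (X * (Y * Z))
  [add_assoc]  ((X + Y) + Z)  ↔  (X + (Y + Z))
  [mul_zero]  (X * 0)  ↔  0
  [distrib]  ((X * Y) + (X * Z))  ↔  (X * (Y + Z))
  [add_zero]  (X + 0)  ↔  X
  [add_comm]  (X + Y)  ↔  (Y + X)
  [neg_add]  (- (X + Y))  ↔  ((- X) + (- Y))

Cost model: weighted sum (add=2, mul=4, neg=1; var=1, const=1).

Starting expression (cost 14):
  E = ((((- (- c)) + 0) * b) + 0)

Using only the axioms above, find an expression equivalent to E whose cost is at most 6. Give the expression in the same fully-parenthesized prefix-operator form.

(c * b)   [cost 6]

1. [add_zero →] ((- (- c)) + 0)  →  (- (- c));  E = (((- (- c)) * b) + 0)
2. [neg_neg →] (- (- c))  →  c;  E = ((c * b) + 0)
3. [add_zero →] ((c * b) + 0)  →  (c * b);  cost 6 ≤ 6, done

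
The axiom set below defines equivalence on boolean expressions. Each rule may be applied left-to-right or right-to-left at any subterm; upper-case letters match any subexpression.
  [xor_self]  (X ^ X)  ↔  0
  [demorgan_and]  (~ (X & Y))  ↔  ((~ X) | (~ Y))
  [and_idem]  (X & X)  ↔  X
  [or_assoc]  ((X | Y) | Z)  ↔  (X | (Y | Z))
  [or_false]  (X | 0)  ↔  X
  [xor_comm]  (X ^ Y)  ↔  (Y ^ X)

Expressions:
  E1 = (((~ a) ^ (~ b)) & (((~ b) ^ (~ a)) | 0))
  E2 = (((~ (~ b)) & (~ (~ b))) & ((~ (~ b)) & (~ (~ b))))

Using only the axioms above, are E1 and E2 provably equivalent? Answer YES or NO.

The axioms are sound identities: if E1 ↔* E2 then E1 and E2 evaluate identically under any assignment.
Under a=1, b=0: E1 evaluates to 1, E2 to 0. Distinct ⇒ no rewrite sequence connects them.

NO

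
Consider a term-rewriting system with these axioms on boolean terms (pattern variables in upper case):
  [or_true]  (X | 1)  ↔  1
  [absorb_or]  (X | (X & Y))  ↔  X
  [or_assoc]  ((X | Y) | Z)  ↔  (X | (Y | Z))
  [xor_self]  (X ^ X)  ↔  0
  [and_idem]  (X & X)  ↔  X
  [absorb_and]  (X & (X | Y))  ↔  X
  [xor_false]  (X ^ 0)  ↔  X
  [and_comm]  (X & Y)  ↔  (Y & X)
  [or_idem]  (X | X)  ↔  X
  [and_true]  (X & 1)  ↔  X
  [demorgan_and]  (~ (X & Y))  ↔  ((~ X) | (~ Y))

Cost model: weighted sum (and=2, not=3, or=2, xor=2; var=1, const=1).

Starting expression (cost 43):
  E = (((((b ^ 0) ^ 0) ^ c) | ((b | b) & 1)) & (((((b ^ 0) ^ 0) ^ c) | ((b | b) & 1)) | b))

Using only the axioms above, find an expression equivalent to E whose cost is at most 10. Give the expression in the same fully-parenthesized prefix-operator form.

((b ^ c) | (b & 1))   [cost 10]

1. [absorb_and →] (((((b ^ 0) ^ 0) ^ c) | ((b | b) & 1)) & (((((b ^ 0) ^ 0) ^ c) | ((b | b) & 1)) | b))  →  ((((b ^ 0) ^ 0) ^ c) | ((b | b) & 1))
2. [or_idem →] (b | b)  →  b;  E = ((((b ^ 0) ^ 0) ^ c) | (b & 1))
3. [xor_false →] (b ^ 0)  →  b;  E = (((b ^ 0) ^ c) | (b & 1))
4. [xor_false →] (b ^ 0)  →  b;  cost 10 ≤ 10, done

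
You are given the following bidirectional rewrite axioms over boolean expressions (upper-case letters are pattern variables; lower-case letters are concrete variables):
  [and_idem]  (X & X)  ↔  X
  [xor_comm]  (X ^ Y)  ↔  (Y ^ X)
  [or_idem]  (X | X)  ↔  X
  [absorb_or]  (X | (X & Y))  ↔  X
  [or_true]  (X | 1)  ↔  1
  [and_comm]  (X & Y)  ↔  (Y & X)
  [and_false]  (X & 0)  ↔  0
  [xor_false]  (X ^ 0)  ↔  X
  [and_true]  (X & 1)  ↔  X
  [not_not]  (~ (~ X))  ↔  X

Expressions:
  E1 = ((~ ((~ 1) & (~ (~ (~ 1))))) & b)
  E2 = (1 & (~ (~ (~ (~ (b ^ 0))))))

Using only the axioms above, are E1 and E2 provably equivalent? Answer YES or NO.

(1) (~ (~ 1))  =[not_not →]=  1    ⊢ ((~ ((~ 1) & (~ 1))) & b)
(2) ((~ 1) & (~ 1))  =[and_idem →]=  (~ 1)    ⊢ ((~ (~ 1)) & b)
(3) (~ (~ 1))  =[not_not →]=  1    ⊢ (1 & b)
(4) b  =[not_not ←]=  (~ (~ b))    ⊢ (1 & (~ (~ b)))
(5) b  =[xor_false ←]=  (b ^ 0)    ⊢ (1 & (~ (~ (b ^ 0))))
(6) (~ (b ^ 0))  =[not_not ←]=  (~ (~ (~ (b ^ 0))))    ⊢ E2

YES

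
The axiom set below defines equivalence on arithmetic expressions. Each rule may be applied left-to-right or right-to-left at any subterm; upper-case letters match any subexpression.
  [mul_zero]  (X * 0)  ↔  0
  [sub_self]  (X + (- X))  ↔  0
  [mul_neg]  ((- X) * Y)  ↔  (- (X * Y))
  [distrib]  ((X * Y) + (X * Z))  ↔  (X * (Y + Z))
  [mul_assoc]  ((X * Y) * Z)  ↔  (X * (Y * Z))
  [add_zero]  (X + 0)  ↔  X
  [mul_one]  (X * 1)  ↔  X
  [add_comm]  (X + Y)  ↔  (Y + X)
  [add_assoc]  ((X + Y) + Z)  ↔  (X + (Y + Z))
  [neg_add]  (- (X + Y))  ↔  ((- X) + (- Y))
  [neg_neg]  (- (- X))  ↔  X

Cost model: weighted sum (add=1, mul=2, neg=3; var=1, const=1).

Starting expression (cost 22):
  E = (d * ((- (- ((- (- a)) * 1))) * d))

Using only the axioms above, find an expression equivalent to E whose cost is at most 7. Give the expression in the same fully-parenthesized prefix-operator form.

(d * (a * d))   [cost 7]

1. [mul_one →] ((- (- a)) * 1)  →  (- (- a));  E = (d * ((- (- (- (- a)))) * d))
2. [neg_neg →] (- (- (- a)))  →  (- a);  E = (d * ((- (- a)) * d))
3. [neg_neg →] (- (- a))  →  a;  cost 7 ≤ 7, done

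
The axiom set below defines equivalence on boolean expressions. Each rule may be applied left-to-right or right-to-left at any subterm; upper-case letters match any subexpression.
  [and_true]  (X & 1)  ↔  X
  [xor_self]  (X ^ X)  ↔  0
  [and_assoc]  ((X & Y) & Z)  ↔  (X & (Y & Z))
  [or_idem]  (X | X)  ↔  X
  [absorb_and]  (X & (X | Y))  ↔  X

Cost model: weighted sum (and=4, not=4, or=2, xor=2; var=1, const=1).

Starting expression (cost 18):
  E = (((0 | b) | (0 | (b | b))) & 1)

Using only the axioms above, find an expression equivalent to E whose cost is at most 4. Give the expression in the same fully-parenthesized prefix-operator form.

(1) (b | b)  =[or_idem →]=  b    ⊢ (((0 | b) | (0 | b)) & 1)
(2) (((0 | b) | (0 | b)) & 1)  =[and_true →]=  ((0 | b) | (0 | b))
(3) ((0 | b) | (0 | b))  =[or_idem →]=  (0 | b)    ⊢ cost 4, within 4

(0 | b)   [cost 4]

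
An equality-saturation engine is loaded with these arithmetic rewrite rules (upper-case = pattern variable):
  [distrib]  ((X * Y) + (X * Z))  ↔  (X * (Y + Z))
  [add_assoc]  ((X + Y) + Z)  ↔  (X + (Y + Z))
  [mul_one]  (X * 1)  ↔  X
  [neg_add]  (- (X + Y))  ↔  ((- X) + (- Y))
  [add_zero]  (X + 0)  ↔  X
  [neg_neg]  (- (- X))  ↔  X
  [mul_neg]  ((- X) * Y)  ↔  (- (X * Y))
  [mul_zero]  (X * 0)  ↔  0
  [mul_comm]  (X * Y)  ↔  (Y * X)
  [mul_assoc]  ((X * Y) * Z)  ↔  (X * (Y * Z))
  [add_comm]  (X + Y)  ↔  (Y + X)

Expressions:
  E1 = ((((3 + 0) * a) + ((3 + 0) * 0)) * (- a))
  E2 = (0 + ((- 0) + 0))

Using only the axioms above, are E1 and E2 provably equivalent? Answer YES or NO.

Every axiom is a valid identity, so a rewrite proof would force E1 and E2 to agree under every assignment.
At a=1: E1 = -3 but E2 = 0; they differ, so no derivation exists.

NO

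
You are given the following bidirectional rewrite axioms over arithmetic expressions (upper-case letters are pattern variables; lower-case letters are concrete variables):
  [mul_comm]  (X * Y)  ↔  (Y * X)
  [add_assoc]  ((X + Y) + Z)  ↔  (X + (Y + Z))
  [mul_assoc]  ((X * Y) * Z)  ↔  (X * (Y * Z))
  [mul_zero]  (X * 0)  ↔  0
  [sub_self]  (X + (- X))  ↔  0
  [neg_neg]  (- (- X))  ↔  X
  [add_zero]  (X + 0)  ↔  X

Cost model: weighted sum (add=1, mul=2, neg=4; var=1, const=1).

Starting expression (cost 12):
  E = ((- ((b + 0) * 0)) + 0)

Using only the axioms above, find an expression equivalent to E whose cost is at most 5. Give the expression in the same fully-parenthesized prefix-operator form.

(- 0)   [cost 5]

step 1: add_zero (→) rewrites ((- ((b + 0) * 0)) + 0) into (- ((b + 0) * 0))
step 2: add_zero (→) rewrites (b + 0) into b, now (- (b * 0))
step 3: mul_zero (→) rewrites (b * 0) into 0, reaching cost 5 (bound 5)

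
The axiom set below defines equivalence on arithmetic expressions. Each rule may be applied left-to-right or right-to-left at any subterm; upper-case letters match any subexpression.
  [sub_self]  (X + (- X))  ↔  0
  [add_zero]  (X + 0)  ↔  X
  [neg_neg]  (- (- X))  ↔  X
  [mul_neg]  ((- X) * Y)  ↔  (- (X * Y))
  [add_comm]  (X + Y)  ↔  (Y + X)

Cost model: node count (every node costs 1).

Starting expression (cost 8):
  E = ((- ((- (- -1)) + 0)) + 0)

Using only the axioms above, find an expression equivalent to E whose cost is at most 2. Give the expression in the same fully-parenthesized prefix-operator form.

(- -1)   [cost 2]

1. [add_zero →] ((- (- -1)) + 0)  →  (- (- -1));  E = ((- (- (- -1))) + 0)
2. [add_zero →] ((- (- (- -1))) + 0)  →  (- (- (- -1)))
3. [neg_neg →] (- (- -1))  →  -1;  cost 2 ≤ 2, done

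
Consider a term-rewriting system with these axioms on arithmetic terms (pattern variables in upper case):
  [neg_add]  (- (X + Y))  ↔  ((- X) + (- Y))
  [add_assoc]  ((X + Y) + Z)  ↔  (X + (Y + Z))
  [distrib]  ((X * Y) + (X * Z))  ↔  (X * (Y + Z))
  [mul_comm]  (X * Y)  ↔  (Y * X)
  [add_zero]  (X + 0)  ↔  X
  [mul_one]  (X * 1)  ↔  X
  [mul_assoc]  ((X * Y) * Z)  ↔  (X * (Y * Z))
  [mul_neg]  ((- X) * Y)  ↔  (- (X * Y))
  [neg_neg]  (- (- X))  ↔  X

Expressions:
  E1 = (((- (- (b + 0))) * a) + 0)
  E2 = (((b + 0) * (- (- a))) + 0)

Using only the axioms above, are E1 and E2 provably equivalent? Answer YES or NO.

YES

step 1: add_zero (→) rewrites (b + 0) into b, now (((- (- b)) * a) + 0)
step 2: add_zero (→) rewrites (((- (- b)) * a) + 0) into ((- (- b)) * a)
step 3: neg_neg (→) rewrites (- (- b)) into b, now (b * a)
step 4: add_zero (←) rewrites (b * a) into ((b * a) + 0)
step 5: add_zero (←) rewrites b into (b + 0), now (((b + 0) * a) + 0)
step 6: neg_neg (←) rewrites a into (- (- a)), which is E2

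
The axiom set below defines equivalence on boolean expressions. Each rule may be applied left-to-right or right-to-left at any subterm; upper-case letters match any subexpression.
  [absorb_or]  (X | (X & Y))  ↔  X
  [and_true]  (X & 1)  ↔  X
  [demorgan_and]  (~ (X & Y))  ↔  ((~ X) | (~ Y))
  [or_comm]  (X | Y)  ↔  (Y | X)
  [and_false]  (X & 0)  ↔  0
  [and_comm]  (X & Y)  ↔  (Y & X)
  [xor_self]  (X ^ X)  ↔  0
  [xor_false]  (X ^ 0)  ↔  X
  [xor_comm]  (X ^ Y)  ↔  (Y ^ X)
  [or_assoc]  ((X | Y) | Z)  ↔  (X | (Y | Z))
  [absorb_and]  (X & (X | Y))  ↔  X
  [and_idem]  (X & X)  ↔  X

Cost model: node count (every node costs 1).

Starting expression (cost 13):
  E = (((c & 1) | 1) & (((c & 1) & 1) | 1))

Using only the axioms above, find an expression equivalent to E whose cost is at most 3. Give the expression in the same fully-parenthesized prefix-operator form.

(1) ((c & 1) & 1)  =[and_true →]=  (c & 1)    ⊢ (((c & 1) | 1) & ((c & 1) | 1))
(2) (((c & 1) | 1) & ((c & 1) | 1))  =[and_idem →]=  ((c & 1) | 1)
(3) (c & 1)  =[and_true →]=  c    ⊢ cost 3, within 3

(c | 1)   [cost 3]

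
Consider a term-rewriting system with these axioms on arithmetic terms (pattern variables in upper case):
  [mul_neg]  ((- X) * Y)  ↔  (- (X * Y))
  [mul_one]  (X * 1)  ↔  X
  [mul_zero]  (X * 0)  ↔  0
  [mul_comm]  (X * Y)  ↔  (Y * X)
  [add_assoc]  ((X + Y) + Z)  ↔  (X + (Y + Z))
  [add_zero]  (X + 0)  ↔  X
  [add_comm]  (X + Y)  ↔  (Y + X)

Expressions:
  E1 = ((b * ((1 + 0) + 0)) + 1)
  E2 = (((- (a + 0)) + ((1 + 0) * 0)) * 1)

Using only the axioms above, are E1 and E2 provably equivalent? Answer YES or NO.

Every axiom is a valid identity, so a rewrite proof would force E1 and E2 to agree under every assignment.
At a=0, b=0: E1 = 1 but E2 = 0; they differ, so no derivation exists.

NO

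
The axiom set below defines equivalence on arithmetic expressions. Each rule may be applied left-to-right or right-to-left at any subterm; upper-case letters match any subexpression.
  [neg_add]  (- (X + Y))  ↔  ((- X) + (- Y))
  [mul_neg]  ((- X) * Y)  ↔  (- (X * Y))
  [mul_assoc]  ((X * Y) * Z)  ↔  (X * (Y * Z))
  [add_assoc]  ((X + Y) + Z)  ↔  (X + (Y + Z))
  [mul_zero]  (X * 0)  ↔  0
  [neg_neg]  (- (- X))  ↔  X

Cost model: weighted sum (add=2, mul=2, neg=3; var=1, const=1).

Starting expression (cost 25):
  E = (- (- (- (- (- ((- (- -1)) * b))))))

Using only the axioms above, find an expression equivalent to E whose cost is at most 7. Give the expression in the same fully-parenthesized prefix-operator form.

1. [neg_neg →] (- (- (- ((- (- -1)) * b))))  →  (- ((- (- -1)) * b));  E = (- (- (- ((- (- -1)) * b))))
2. [neg_neg →] (- (- -1))  →  -1;  E = (- (- (- (-1 * b))))
3. [neg_neg →] (- (- (-1 * b)))  →  (-1 * b);  cost 7 ≤ 7, done

(- (-1 * b))   [cost 7]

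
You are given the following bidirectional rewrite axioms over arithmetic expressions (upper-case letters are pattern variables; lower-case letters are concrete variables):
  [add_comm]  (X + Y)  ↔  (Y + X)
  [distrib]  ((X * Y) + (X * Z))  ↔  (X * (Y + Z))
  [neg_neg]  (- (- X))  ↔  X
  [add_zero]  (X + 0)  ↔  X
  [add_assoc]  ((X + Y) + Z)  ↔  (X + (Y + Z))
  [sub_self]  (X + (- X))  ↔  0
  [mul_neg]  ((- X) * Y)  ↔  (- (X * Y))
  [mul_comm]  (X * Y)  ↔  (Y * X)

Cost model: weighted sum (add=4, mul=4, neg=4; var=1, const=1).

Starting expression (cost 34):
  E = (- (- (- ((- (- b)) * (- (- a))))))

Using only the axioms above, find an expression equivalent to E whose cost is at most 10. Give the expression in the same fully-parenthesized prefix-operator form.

step 1: neg_neg (→) rewrites (- (- b)) into b, now (- (- (- (b * (- (- a))))))
step 2: neg_neg (→) rewrites (- (- a)) into a, now (- (- (- (b * a))))
step 3: neg_neg (→) rewrites (- (- (- (b * a)))) into (- (b * a)), reaching cost 10 (bound 10)

(- (b * a))   [cost 10]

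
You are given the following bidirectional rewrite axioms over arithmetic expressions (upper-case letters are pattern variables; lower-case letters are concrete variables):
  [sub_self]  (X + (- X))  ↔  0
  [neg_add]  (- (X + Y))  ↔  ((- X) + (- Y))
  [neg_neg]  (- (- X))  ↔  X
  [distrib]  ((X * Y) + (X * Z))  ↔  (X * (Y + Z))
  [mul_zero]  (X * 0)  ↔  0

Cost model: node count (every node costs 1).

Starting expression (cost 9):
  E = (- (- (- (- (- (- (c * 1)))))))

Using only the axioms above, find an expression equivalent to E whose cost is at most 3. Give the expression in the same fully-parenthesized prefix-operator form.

(1) (- (- (c * 1)))  =[neg_neg →]=  (c * 1)    ⊢ (- (- (- (- (c * 1)))))
(2) (- (- (c * 1)))  =[neg_neg →]=  (c * 1)    ⊢ (- (- (c * 1)))
(3) (- (- (c * 1)))  =[neg_neg →]=  (c * 1)    ⊢ cost 3, within 3

(c * 1)   [cost 3]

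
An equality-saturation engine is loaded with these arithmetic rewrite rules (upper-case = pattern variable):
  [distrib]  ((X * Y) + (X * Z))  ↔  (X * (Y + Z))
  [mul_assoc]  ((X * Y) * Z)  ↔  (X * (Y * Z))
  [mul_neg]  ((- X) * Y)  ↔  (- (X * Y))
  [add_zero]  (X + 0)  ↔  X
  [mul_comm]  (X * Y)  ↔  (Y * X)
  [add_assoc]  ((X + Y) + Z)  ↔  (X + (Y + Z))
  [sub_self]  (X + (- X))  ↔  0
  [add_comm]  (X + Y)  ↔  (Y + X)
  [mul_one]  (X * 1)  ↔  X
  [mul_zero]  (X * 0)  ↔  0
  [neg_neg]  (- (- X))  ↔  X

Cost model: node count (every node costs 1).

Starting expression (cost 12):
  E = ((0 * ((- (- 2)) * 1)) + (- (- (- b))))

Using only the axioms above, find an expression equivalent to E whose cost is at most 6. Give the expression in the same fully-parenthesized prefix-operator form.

((0 * 2) + (- b))   [cost 6]

(1) (- (- 2))  =[neg_neg →]=  2    ⊢ ((0 * (2 * 1)) + (- (- (- b))))
(2) (- (- (- b)))  =[neg_neg →]=  (- b)    ⊢ ((0 * (2 * 1)) + (- b))
(3) (2 * 1)  =[mul_one →]=  2    ⊢ cost 6, within 6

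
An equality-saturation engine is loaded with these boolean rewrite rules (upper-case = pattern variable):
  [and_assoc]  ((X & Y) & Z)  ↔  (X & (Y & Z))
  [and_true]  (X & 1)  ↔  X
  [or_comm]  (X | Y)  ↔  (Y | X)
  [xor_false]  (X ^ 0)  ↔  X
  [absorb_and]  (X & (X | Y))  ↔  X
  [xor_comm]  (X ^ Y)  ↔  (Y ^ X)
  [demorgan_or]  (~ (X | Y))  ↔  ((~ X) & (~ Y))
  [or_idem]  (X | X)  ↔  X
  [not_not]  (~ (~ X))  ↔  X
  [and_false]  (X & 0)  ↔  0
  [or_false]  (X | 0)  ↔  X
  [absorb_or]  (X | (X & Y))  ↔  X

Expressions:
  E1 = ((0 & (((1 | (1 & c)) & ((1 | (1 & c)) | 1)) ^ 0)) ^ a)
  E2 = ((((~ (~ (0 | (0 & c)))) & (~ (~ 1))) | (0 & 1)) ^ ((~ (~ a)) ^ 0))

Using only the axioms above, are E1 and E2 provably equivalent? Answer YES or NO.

(1) ((1 | (1 & c)) & ((1 | (1 & c)) | 1))  =[absorb_and →]=  (1 | (1 & c))    ⊢ ((0 & ((1 | (1 & c)) ^ 0)) ^ a)
(2) ((1 | (1 & c)) ^ 0)  =[xor_false →]=  (1 | (1 & c))    ⊢ ((0 & (1 | (1 & c))) ^ a)
(3) (1 | (1 & c))  =[absorb_or →]=  1    ⊢ ((0 & 1) ^ a)
(4) a  =[not_not ←]=  (~ (~ a))    ⊢ ((0 & 1) ^ (~ (~ a)))
(5) (0 & 1)  =[or_idem ←]=  ((0 & 1) | (0 & 1))    ⊢ (((0 & 1) | (0 & 1)) ^ (~ (~ a)))
(6) 0  =[absorb_or ←]=  (0 | (0 & c))    ⊢ ((((0 | (0 & c)) & 1) | (0 & 1)) ^ (~ (~ a)))
(7) 1  =[not_not ←]=  (~ (~ 1))    ⊢ ((((0 | (0 & c)) & (~ (~ 1))) | (0 & 1)) ^ (~ (~ a)))
(8) (~ (~ a))  =[xor_false ←]=  ((~ (~ a)) ^ 0)    ⊢ ((((0 | (0 & c)) & (~ (~ 1))) | (0 & 1)) ^ ((~ (~ a)) ^ 0))
(9) (0 | (0 & c))  =[not_not ←]=  (~ (~ (0 | (0 & c))))    ⊢ E2

YES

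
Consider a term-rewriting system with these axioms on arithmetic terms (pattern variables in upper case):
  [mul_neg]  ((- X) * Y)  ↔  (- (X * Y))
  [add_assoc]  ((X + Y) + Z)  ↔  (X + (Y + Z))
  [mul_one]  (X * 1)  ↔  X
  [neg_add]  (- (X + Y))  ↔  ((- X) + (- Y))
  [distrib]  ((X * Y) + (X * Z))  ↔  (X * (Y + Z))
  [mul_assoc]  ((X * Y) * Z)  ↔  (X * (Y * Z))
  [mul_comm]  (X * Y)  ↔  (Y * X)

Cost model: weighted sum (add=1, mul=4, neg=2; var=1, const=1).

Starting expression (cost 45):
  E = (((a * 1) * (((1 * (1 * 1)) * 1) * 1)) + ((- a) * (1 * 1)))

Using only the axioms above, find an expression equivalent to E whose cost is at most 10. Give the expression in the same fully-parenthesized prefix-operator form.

1. [mul_one →] (1 * 1)  →  1;  E = (((a * 1) * (((1 * 1) * 1) * 1)) + ((- a) * (1 * 1)))
2. [mul_one →] (1 * 1)  →  1;  E = (((a * 1) * ((1 * 1) * 1)) + ((- a) * (1 * 1)))
3. [mul_one →] (a * 1)  →  a;  E = ((a * ((1 * 1) * 1)) + ((- a) * (1 * 1)))
4. [mul_one →] (1 * 1)  →  1;  E = ((a * (1 * 1)) + ((- a) * (1 * 1)))
5. [mul_one →] (1 * 1)  →  1;  E = ((a * (1 * 1)) + ((- a) * 1))
6. [mul_comm →] (a * (1 * 1))  →  ((1 * 1) * a);  E = (((1 * 1) * a) + ((- a) * 1))
7. [mul_one →] (1 * 1)  →  1;  E = ((1 * a) + ((- a) * 1))
8. [mul_one →] ((- a) * 1)  →  (- a);  cost 10 ≤ 10, done

((1 * a) + (- a))   [cost 10]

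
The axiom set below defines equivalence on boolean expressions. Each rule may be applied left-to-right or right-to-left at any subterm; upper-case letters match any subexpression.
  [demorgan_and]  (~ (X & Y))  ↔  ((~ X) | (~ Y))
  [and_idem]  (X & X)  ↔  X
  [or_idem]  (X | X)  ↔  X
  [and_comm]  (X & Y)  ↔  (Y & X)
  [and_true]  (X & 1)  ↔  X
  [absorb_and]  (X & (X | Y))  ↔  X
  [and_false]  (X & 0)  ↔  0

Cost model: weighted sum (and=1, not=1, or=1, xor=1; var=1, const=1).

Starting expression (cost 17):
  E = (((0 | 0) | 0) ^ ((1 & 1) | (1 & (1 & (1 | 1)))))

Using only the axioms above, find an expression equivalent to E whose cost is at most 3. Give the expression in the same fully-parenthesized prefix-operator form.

step 1: absorb_and (→) rewrites (1 & (1 | 1)) into 1, now (((0 | 0) | 0) ^ ((1 & 1) | (1 & 1)))
step 2: or_idem (→) rewrites (0 | 0) into 0, now ((0 | 0) ^ ((1 & 1) | (1 & 1)))
step 3: or_idem (→) rewrites ((1 & 1) | (1 & 1)) into (1 & 1), now ((0 | 0) ^ (1 & 1))
step 4: or_idem (→) rewrites (0 | 0) into 0, now (0 ^ (1 & 1))
step 5: and_idem (→) rewrites (1 & 1) into 1, reaching cost 3 (bound 3)

(0 ^ 1)   [cost 3]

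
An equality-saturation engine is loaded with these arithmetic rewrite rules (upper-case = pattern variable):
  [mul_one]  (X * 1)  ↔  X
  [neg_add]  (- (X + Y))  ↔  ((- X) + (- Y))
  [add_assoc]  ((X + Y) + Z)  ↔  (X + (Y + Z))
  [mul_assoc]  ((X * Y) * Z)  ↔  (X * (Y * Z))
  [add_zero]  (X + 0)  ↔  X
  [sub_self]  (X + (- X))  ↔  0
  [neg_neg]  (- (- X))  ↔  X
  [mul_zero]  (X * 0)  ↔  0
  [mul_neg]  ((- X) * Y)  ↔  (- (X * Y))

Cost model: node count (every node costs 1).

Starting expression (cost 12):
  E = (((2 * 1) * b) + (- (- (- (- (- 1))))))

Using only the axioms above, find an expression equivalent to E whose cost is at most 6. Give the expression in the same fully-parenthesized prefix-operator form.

(1) (2 * 1)  =[mul_one →]=  2    ⊢ ((2 * b) + (- (- (- (- (- 1))))))
(2) (- (- (- (- 1))))  =[neg_neg →]=  (- (- 1))    ⊢ ((2 * b) + (- (- (- 1))))
(3) (- (- 1))  =[neg_neg →]=  1    ⊢ cost 6, within 6

((2 * b) + (- 1))   [cost 6]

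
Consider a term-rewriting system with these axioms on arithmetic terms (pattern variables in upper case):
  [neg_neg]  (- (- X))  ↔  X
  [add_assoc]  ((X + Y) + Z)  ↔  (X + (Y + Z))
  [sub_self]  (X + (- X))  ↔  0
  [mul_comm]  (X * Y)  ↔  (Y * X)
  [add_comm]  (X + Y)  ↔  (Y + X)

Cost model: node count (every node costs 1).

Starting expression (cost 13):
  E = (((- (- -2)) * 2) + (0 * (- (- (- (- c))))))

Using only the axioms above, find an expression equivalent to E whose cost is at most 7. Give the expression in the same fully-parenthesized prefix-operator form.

(1) (- (- -2))  =[neg_neg →]=  -2    ⊢ ((-2 * 2) + (0 * (- (- (- (- c))))))
(2) (- (- c))  =[neg_neg →]=  c    ⊢ ((-2 * 2) + (0 * (- (- c))))
(3) (- (- c))  =[neg_neg →]=  c    ⊢ cost 7, within 7

((-2 * 2) + (0 * c))   [cost 7]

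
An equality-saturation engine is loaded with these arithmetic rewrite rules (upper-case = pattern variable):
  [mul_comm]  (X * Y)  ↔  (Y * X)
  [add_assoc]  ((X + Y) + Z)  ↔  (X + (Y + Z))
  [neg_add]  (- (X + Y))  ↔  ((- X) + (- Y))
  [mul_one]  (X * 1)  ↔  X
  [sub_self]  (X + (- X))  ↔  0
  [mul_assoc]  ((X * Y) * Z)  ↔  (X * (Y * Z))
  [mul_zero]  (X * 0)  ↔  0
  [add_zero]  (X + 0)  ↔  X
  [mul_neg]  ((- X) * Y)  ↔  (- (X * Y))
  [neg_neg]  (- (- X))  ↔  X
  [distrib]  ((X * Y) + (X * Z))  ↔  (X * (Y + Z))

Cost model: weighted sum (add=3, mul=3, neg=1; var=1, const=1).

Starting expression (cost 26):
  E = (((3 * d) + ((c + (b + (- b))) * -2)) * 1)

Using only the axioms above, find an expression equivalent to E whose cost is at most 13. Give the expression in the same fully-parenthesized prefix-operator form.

(1) (b + (- b))  =[sub_self →]=  0    ⊢ (((3 * d) + ((c + 0) * -2)) * 1)
(2) (((3 * d) + ((c + 0) * -2)) * 1)  =[mul_one →]=  ((3 * d) + ((c + 0) * -2))
(3) (c + 0)  =[add_zero →]=  c    ⊢ cost 13, within 13

((3 * d) + (c * -2))   [cost 13]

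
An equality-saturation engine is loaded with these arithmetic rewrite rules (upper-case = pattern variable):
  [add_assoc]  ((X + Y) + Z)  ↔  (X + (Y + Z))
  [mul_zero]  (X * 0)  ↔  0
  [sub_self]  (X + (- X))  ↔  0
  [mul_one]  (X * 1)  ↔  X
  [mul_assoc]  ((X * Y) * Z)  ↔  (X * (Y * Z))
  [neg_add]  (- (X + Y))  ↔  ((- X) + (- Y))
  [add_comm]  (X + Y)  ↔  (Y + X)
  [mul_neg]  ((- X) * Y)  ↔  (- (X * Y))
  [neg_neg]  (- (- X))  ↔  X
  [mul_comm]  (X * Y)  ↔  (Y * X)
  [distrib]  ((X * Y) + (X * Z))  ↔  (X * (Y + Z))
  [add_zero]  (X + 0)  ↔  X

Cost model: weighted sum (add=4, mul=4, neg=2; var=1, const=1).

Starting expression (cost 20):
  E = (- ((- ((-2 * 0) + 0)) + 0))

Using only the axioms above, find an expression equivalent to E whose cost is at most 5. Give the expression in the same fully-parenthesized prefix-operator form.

(- (- 0))   [cost 5]

step 1: add_zero (→) rewrites ((- ((-2 * 0) + 0)) + 0) into (- ((-2 * 0) + 0)), now (- (- ((-2 * 0) + 0)))
step 2: mul_zero (→) rewrites (-2 * 0) into 0, now (- (- (0 + 0)))
step 3: add_zero (→) rewrites (0 + 0) into 0, reaching cost 5 (bound 5)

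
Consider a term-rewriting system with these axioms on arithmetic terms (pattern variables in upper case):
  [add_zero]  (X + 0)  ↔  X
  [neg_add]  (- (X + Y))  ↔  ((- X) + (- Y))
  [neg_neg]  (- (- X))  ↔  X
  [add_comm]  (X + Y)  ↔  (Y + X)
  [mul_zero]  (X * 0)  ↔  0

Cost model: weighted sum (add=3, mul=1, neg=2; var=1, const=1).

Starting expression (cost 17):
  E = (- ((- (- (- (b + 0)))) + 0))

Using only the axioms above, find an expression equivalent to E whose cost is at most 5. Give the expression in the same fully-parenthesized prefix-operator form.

(b + 0)   [cost 5]

step 1: add_zero (→) rewrites ((- (- (- (b + 0)))) + 0) into (- (- (- (b + 0)))), now (- (- (- (- (b + 0)))))
step 2: neg_neg (→) rewrites (- (- (- (- (b + 0))))) into (- (- (b + 0)))
step 3: neg_neg (→) rewrites (- (- (b + 0))) into (b + 0), reaching cost 5 (bound 5)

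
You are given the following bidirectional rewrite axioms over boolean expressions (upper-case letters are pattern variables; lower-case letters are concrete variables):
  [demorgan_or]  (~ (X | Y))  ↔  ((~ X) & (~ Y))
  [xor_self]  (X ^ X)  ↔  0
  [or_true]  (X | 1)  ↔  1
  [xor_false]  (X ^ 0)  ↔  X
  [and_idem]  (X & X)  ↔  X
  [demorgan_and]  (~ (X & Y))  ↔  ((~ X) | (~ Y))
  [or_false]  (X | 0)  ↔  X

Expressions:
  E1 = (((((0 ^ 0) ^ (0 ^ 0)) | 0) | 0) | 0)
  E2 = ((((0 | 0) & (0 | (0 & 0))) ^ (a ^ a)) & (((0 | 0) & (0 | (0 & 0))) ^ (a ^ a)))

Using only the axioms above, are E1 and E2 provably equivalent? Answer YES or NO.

YES

step 1: or_false (→) rewrites (((((0 ^ 0) ^ (0 ^ 0)) | 0) | 0) | 0) into ((((0 ^ 0) ^ (0 ^ 0)) | 0) | 0)
step 2: xor_false (→) rewrites (0 ^ 0) into 0, now ((((0 ^ 0) ^ 0) | 0) | 0)
step 3: xor_self (→) rewrites (0 ^ 0) into 0, now (((0 ^ 0) | 0) | 0)
step 4: xor_false (→) rewrites (0 ^ 0) into 0, now ((0 | 0) | 0)
step 5: or_false (→) rewrites ((0 | 0) | 0) into (0 | 0)
step 6: and_idem (←) rewrites (0 | 0) into ((0 | 0) & (0 | 0))
step 7: xor_false (←) rewrites ((0 | 0) & (0 | 0)) into (((0 | 0) & (0 | 0)) ^ 0)
step 8: xor_self (←) rewrites 0 into (a ^ a), now (((0 | 0) & (0 | 0)) ^ (a ^ a))
step 9: and_idem (←) rewrites 0 into (0 & 0), now (((0 | 0) & (0 | (0 & 0))) ^ (a ^ a))
step 10: and_idem (←) rewrites (((0 | 0) & (0 | (0 & 0))) ^ (a ^ a)) into ((((0 | 0) & (0 | (0 & 0))) ^ (a ^ a)) & (((0 | 0) & (0 | (0 & 0))) ^ (a ^ a))), which is E2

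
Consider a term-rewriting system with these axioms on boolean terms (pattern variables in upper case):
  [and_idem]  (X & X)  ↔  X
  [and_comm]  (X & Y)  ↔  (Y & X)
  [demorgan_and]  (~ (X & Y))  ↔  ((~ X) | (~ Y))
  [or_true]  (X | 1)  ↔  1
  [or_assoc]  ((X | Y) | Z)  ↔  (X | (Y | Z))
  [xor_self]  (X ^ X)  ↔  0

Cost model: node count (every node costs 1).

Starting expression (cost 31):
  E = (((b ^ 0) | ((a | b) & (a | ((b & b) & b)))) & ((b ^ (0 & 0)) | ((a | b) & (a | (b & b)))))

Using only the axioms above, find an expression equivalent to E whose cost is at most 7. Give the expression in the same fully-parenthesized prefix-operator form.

((b ^ 0) | (a | b))   [cost 7]

1. [and_idem →] (b & b)  →  b;  E = (((b ^ 0) | ((a | b) & (a | (b & b)))) & ((b ^ (0 & 0)) | ((a | b) & (a | (b & b)))))
2. [and_idem →] (0 & 0)  →  0;  E = (((b ^ 0) | ((a | b) & (a | (b & b)))) & ((b ^ 0) | ((a | b) & (a | (b & b)))))
3. [and_idem →] (((b ^ 0) | ((a | b) & (a | (b & b)))) & ((b ^ 0) | ((a | b) & (a | (b & b)))))  →  ((b ^ 0) | ((a | b) & (a | (b & b))))
4. [and_idem →] (b & b)  →  b;  E = ((b ^ 0) | ((a | b) & (a | b)))
5. [and_idem →] ((a | b) & (a | b))  →  (a | b);  cost 7 ≤ 7, done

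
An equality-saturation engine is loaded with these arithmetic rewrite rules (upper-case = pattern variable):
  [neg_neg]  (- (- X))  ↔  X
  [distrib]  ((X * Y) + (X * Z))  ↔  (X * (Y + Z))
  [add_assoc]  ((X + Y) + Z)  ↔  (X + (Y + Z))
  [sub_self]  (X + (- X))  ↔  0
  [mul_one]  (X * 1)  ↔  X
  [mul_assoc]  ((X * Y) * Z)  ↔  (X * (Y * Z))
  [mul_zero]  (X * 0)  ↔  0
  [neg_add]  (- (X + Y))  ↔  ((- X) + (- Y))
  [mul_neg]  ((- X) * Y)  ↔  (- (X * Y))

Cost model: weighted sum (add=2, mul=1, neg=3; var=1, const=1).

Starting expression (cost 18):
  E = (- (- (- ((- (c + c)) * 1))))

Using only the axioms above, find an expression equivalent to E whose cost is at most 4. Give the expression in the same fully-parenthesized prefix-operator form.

step 1: mul_one (→) rewrites ((- (c + c)) * 1) into (- (c + c)), now (- (- (- (- (c + c)))))
step 2: neg_neg (→) rewrites (- (- (- (c + c)))) into (- (c + c)), now (- (- (c + c)))
step 3: neg_neg (→) rewrites (- (- (c + c))) into (c + c), reaching cost 4 (bound 4)

(c + c)   [cost 4]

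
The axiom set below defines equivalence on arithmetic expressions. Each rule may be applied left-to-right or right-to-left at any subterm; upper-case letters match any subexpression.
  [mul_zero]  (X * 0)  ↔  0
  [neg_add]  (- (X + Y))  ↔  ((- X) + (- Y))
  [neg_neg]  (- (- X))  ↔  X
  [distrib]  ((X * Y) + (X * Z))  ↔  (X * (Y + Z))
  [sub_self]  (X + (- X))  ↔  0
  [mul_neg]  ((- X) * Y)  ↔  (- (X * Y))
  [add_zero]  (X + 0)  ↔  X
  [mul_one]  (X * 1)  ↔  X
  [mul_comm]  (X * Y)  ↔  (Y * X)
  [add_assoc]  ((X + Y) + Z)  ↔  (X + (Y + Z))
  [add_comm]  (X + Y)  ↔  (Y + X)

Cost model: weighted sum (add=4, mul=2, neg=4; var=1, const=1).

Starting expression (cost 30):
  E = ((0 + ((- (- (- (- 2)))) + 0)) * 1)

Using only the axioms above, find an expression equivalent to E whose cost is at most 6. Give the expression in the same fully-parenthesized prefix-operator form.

(0 + 2)   [cost 6]

(1) (- (- 2))  =[neg_neg →]=  2    ⊢ ((0 + ((- (- 2)) + 0)) * 1)
(2) ((0 + ((- (- 2)) + 0)) * 1)  =[mul_one →]=  (0 + ((- (- 2)) + 0))
(3) ((- (- 2)) + 0)  =[add_zero →]=  (- (- 2))    ⊢ (0 + (- (- 2)))
(4) (- (- 2))  =[neg_neg →]=  2    ⊢ cost 6, within 6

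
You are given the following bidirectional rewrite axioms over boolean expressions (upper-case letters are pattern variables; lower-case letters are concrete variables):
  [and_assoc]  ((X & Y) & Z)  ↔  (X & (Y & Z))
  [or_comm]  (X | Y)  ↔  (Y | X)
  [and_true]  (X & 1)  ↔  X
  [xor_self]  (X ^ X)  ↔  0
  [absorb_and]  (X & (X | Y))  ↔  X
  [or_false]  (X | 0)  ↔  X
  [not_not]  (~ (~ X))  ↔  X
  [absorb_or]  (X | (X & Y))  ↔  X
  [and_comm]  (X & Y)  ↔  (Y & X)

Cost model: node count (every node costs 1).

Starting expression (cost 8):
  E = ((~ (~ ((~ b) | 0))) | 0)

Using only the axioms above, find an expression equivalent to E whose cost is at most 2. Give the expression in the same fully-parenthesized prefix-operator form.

1. [not_not →] (~ (~ ((~ b) | 0)))  →  ((~ b) | 0);  E = (((~ b) | 0) | 0)
2. [or_false →] (((~ b) | 0) | 0)  →  ((~ b) | 0)
3. [or_false →] ((~ b) | 0)  →  (~ b);  cost 2 ≤ 2, done

(~ b)   [cost 2]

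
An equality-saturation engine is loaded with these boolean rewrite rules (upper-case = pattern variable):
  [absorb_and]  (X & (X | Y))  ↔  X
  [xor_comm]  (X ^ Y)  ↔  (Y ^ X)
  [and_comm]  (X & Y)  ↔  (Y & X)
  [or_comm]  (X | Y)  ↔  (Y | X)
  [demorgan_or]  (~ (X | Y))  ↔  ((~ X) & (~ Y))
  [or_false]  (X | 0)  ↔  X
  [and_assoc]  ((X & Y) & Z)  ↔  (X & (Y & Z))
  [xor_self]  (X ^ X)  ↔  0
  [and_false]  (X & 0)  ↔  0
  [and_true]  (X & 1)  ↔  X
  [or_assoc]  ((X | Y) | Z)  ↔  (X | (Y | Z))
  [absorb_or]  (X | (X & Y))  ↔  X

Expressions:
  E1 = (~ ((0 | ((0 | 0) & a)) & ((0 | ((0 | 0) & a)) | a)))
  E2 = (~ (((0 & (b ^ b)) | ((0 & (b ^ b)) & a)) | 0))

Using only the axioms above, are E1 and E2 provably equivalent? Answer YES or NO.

1. [absorb_and →] ((0 | ((0 | 0) & a)) & ((0 | ((0 | 0) & a)) | a))  →  (0 | ((0 | 0) & a));  E1 = (~ (0 | ((0 | 0) & a)))
2. [or_false →] (0 | 0)  →  0;  E1 = (~ (0 | (0 & a)))
3. [absorb_or →] (0 | (0 & a))  →  0;  E1 = (~ 0)
4. [and_false ←] 0  →  (0 & 0);  E1 = (~ (0 & 0))
5. [xor_self ←] 0  →  (b ^ b);  E1 = (~ (0 & (b ^ b)))
6. [or_false ←] (0 & (b ^ b))  →  ((0 & (b ^ b)) | 0);  E1 = (~ ((0 & (b ^ b)) | 0))
7. [absorb_or ←] (0 & (b ^ b))  →  ((0 & (b ^ b)) | ((0 & (b ^ b)) & a));  this is E2

YES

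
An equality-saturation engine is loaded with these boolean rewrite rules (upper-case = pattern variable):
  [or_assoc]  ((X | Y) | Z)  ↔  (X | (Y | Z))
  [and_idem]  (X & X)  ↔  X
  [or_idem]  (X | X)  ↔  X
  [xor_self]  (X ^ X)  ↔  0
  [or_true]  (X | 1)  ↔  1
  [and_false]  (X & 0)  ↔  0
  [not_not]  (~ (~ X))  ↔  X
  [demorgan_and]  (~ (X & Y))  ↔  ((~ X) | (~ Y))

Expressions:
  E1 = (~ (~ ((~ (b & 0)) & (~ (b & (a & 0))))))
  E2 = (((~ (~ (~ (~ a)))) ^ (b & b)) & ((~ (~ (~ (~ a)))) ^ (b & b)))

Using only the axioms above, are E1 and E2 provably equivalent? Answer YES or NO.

Every axiom is a valid identity, so a rewrite proof would force E1 and E2 to agree under every assignment.
At a=0, b=0: E1 = 1 but E2 = 0; they differ, so no derivation exists.

NO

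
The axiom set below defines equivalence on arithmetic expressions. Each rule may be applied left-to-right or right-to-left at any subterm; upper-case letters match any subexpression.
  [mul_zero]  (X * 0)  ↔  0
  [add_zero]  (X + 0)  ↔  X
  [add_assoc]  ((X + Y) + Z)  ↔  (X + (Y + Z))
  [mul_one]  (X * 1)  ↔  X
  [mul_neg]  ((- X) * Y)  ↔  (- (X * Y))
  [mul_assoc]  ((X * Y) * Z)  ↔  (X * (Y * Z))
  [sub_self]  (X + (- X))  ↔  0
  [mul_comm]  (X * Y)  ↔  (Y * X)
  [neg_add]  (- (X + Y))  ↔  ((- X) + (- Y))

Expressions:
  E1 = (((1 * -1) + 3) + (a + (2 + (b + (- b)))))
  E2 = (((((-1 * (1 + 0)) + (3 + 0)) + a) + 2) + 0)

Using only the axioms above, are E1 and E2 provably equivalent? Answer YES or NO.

YES

(1) (b + (- b))  =[sub_self →]=  0    ⊢ (((1 * -1) + 3) + (a + (2 + 0)))
(2) (1 * -1)  =[mul_comm →]=  (-1 * 1)    ⊢ (((-1 * 1) + 3) + (a + (2 + 0)))
(3) (2 + 0)  =[add_zero →]=  2    ⊢ (((-1 * 1) + 3) + (a + 2))
(4) (-1 * 1)  =[mul_one →]=  -1    ⊢ ((-1 + 3) + (a + 2))
(5) ((-1 + 3) + (a + 2))  =[add_assoc ←]=  (((-1 + 3) + a) + 2)
(6) 3  =[add_zero ←]=  (3 + 0)    ⊢ (((-1 + (3 + 0)) + a) + 2)
(7) (((-1 + (3 + 0)) + a) + 2)  =[add_zero ←]=  ((((-1 + (3 + 0)) + a) + 2) + 0)
(8) -1  =[mul_one ←]=  (-1 * 1)    ⊢ (((((-1 * 1) + (3 + 0)) + a) + 2) + 0)
(9) 1  =[add_zero ←]=  (1 + 0)    ⊢ E2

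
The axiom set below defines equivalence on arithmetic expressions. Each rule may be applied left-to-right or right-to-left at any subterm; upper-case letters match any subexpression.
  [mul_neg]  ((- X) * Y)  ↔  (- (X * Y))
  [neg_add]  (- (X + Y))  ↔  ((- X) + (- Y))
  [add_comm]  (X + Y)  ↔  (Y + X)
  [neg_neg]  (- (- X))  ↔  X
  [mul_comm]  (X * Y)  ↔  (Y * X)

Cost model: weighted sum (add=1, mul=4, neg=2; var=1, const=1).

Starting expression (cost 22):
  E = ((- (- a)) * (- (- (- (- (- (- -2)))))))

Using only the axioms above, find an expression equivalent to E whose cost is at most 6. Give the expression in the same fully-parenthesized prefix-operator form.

(-2 * a)   [cost 6]

(1) (- (- (- (- -2))))  =[neg_neg →]=  (- (- -2))    ⊢ ((- (- a)) * (- (- (- (- -2)))))
(2) ((- (- a)) * (- (- (- (- -2)))))  =[mul_comm →]=  ((- (- (- (- -2)))) * (- (- a)))
(3) (- (- (- (- -2))))  =[neg_neg →]=  (- (- -2))    ⊢ ((- (- -2)) * (- (- a)))
(4) (- (- -2))  =[neg_neg →]=  -2    ⊢ (-2 * (- (- a)))
(5) (- (- a))  =[neg_neg →]=  a    ⊢ cost 6, within 6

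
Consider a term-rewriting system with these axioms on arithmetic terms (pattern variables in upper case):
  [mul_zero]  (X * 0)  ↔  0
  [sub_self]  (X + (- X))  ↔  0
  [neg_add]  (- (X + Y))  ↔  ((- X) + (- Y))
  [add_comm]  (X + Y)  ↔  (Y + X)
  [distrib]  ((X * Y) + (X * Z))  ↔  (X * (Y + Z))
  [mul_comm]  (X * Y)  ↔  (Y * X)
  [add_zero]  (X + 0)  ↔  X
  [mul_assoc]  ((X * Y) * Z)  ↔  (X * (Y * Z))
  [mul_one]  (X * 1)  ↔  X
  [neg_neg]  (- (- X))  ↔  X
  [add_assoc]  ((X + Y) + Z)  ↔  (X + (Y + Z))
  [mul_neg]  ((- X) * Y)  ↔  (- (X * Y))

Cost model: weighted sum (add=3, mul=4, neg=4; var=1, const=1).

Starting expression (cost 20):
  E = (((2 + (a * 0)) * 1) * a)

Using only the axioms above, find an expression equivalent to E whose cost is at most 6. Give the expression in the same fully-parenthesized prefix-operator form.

step 1: mul_one (→) rewrites ((2 + (a * 0)) * 1) into (2 + (a * 0)), now ((2 + (a * 0)) * a)
step 2: mul_zero (→) rewrites (a * 0) into 0, now ((2 + 0) * a)
step 3: add_zero (→) rewrites (2 + 0) into 2, reaching cost 6 (bound 6)

(2 * a)   [cost 6]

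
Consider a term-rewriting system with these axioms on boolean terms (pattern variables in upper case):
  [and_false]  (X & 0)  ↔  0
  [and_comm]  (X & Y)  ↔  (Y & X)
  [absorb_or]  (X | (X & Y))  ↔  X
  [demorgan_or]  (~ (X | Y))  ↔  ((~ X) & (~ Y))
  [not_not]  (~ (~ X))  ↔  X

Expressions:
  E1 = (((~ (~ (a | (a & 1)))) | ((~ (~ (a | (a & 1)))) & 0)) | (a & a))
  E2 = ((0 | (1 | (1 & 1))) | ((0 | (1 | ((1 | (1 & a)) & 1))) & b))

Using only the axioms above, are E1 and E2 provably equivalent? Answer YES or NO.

Every axiom is a valid identity, so a rewrite proof would force E1 and E2 to agree under every assignment.
At a=0, b=0: E1 = 0 but E2 = 1; they differ, so no derivation exists.

NO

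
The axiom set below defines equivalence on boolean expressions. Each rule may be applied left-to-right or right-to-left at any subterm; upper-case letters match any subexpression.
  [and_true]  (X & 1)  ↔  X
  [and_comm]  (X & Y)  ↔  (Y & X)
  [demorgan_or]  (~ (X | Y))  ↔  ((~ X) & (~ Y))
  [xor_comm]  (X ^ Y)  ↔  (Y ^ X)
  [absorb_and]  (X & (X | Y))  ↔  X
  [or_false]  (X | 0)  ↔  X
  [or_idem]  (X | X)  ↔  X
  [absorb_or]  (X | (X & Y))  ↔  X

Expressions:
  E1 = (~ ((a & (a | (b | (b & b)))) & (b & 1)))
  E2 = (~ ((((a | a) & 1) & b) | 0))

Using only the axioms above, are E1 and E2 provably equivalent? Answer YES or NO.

YES

(1) (b | (b & b))  =[absorb_or →]=  b    ⊢ (~ ((a & (a | b)) & (b & 1)))
(2) (b & 1)  =[and_true →]=  b    ⊢ (~ ((a & (a | b)) & b))
(3) (a & (a | b))  =[absorb_and →]=  a    ⊢ (~ (a & b))
(4) a  =[and_true ←]=  (a & 1)    ⊢ (~ ((a & 1) & b))
(5) a  =[or_idem ←]=  (a | a)    ⊢ (~ (((a | a) & 1) & b))
(6) (((a | a) & 1) & b)  =[or_false ←]=  ((((a | a) & 1) & b) | 0)    ⊢ E2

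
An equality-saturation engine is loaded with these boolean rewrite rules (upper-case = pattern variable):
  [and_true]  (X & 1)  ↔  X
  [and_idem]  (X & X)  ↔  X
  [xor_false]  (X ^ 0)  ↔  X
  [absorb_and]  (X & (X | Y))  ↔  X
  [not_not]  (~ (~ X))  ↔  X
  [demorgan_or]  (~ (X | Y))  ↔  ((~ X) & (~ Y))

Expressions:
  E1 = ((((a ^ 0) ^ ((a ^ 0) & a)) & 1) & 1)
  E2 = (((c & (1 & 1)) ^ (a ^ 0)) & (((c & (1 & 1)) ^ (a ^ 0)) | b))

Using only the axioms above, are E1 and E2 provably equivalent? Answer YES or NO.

NO

The axioms are sound identities: if E1 ↔* E2 then E1 and E2 evaluate identically under any assignment.
Under a=0, b=0, c=1: E1 evaluates to 0, E2 to 1. Distinct ⇒ no rewrite sequence connects them.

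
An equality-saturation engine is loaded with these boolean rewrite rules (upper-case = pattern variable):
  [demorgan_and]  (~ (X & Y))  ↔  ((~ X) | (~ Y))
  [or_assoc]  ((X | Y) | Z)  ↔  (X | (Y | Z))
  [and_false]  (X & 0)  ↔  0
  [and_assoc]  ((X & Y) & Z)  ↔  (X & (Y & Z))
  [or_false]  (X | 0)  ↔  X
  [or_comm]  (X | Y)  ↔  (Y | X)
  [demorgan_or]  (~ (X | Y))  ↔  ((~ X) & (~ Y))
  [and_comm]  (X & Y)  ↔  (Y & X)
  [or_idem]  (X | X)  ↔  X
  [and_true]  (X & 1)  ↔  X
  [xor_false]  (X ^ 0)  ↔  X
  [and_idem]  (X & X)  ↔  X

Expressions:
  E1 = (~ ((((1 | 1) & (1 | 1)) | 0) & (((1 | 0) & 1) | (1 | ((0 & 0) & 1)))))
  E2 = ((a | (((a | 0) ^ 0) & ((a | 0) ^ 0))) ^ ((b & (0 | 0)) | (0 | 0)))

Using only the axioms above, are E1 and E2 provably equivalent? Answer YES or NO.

NO

All listed rules preserve value, hence provable equivalence implies equal values everywhere; look for a separating assignment.
a=1, b=0 gives E1 ↦ 0, E2 ↦ 1; values differ ⇒ not provably equivalent.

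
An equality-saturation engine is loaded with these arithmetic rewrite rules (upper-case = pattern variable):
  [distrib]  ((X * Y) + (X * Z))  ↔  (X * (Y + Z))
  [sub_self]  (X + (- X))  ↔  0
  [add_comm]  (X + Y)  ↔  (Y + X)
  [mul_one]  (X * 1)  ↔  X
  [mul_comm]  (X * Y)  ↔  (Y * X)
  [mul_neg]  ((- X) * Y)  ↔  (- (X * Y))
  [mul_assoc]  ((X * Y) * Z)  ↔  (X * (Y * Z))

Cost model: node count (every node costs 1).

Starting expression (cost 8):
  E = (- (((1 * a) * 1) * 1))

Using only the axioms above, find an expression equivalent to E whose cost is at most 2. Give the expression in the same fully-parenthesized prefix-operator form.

(1) (((1 * a) * 1) * 1)  =[mul_one →]=  ((1 * a) * 1)    ⊢ (- ((1 * a) * 1))
(2) ((1 * a) * 1)  =[mul_one →]=  (1 * a)    ⊢ (- (1 * a))
(3) (1 * a)  =[mul_comm →]=  (a * 1)    ⊢ (- (a * 1))
(4) (a * 1)  =[mul_one →]=  a    ⊢ cost 2, within 2

(- a)   [cost 2]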